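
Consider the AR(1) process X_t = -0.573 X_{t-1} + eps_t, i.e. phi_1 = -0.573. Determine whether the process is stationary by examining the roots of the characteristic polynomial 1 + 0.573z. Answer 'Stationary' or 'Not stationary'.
\text{Stationary}

The AR(p) characteristic polynomial is P(z) = 1 + 0.573z.
Stationarity requires all roots to lie outside the unit circle, i.e. |z| > 1 for every root.
This is linear in z: 1 + (0.573) z = 0  =>  z = -1/(0.573) = -1.745201,  |z| = 1.745201.
Moduli of all roots: 1.7452.
All moduli strictly greater than 1? Yes.
Verdict: Stationary.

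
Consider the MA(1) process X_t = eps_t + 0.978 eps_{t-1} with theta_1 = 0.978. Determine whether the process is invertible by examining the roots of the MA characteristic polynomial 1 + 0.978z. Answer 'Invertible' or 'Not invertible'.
\text{Invertible}

The MA(q) characteristic polynomial is P(z) = 1 + 0.978z.
Invertibility requires all roots to lie outside the unit circle, i.e. |z| > 1 for every root.
This is linear in z: 1 + (0.978) z = 0  =>  z = -1/(0.978) = -1.022495,  |z| = 1.022495.
Moduli of all roots: 1.0225.
All moduli strictly greater than 1? Yes.
Verdict: Invertible.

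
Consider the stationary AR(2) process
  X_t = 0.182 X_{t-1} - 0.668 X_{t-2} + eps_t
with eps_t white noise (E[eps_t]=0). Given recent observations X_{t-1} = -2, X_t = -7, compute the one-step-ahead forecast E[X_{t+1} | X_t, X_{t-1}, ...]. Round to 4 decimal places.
E[X_{t+1} \mid \mathcal F_t] = 0.0620

For an AR(p) model X_t = c + sum_i phi_i X_{t-i} + eps_t, the
one-step-ahead conditional mean is
  E[X_{t+1} | X_t, ...] = c + sum_i phi_i X_{t+1-i}.
Substitute known values:
  E[X_{t+1} | ...] = (0.182) * (-7) + (-0.668) * (-2)
                   = 0.0620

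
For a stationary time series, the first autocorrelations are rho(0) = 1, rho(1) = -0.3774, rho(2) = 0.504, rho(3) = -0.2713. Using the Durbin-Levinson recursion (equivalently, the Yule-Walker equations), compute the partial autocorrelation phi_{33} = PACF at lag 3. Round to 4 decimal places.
\phi_{33} = -0.0031

The PACF at lag k is phi_{kk}, the last component of the solution
to the Yule-Walker system G_k phi = r_k where
  (G_k)_{ij} = rho(|i - j|), (r_k)_i = rho(i), i,j = 1..k.
Equivalently, Durbin-Levinson gives phi_{kk} iteratively:
  phi_{11} = rho(1)
  phi_{kk} = [rho(k) - sum_{j=1..k-1} phi_{k-1,j} rho(k-j)]
            / [1 - sum_{j=1..k-1} phi_{k-1,j} rho(j)],
  phi_{k,j} = phi_{k-1,j} - phi_{kk} phi_{k-1,k-j},  j = 1..k-1.
Step k = 1:
  phi_11 = rho(1) = -0.3774.
Step k = 2:
  phi_22 = [rho(2) - phi_11 rho(1)] / [1 - phi_11 rho(1)] = [0.504 - (-0.3774)(-0.3774)] / [1 - (-0.3774)(-0.3774)]
         = 0.36156924 / 0.85756924 = 0.421621.
  Update: phi_21 = phi_11 - phi_22 phi_11 = -0.3774 - (0.421621)(-0.3774) = -0.21828.
Step k = 3:
  phi_33 = [rho(3) - phi_21 rho(2) - phi_22 rho(1)] / [1 - phi_21 rho(1) - phi_22 rho(2)]
    numerator   = -0.2713 - (-0.21828)(0.504) - (0.421621)(-0.3774) = -0.00216699
    denominator = 1 - (-0.21828)(-0.3774) - (0.421621)(0.504) = 0.70512404
  phi_33 = -0.00216699 / 0.70512404 = -0.0031.
Therefore phi_{33} = -0.0031.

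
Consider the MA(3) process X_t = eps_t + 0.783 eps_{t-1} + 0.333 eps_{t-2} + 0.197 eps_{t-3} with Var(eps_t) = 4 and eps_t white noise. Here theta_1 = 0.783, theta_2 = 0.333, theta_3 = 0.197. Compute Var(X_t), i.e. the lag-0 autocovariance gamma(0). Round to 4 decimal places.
\gamma(0) = 7.0511

For an MA(q) process X_t = eps_t + sum_i theta_i eps_{t-i} with
Var(eps_t) = sigma^2, the variance is
  gamma(0) = sigma^2 * (1 + sum_i theta_i^2).
  sum_i theta_i^2 = (0.783)^2 + (0.333)^2 + (0.197)^2 = 0.613089 + 0.110889 + 0.038809 = 0.762787.
  gamma(0) = 4 * (1 + 0.762787) = 4 * 1.762787 = 7.051148, which rounds to 7.0511.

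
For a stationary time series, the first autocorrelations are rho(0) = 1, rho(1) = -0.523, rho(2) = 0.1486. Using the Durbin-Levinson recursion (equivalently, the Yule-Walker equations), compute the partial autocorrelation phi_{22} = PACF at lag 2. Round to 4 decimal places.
\phi_{22} = -0.1720

The PACF at lag k is phi_{kk}, the last component of the solution
to the Yule-Walker system G_k phi = r_k where
  (G_k)_{ij} = rho(|i - j|), (r_k)_i = rho(i), i,j = 1..k.
Equivalently, Durbin-Levinson gives phi_{kk} iteratively:
  phi_{11} = rho(1)
  phi_{kk} = [rho(k) - sum_{j=1..k-1} phi_{k-1,j} rho(k-j)]
            / [1 - sum_{j=1..k-1} phi_{k-1,j} rho(j)],
  phi_{k,j} = phi_{k-1,j} - phi_{kk} phi_{k-1,k-j},  j = 1..k-1.
Step k = 1:
  phi_11 = rho(1) = -0.523.
Step k = 2:
  phi_22 = [rho(2) - phi_11 rho(1)] / [1 - phi_11 rho(1)] = [0.1486 - (-0.523)(-0.523)] / [1 - (-0.523)(-0.523)]
         = -0.124929 / 0.726471 = -0.172.
Therefore phi_{22} = -0.1720.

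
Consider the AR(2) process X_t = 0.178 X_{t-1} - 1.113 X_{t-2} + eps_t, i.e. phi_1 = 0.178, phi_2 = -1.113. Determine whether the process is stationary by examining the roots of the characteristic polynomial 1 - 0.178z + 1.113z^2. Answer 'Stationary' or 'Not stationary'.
\text{Not stationary}

The AR(p) characteristic polynomial is P(z) = 1 - 0.178z + 1.113z^2.
Stationarity requires all roots to lie outside the unit circle, i.e. |z| > 1 for every root.
Set 1 + (-0.178) z + (1.113) z^2 = 0, i.e. a z^2 + b z + c = 0 with a = 1.113, b = -0.178, c = 1.
Discriminant D = b^2 - 4ac = (-0.178)^2 - 4*(1.113)*1 = 0.031684 - (4.452) = -4.420316.
D < 0, so the roots are the complex-conjugate pair z = (-b +/- i sqrt(-D)) / (2a) = 0.08 +/- 0.9445i.
For a conjugate pair |z|^2 = z * conj(z) = (product of roots) = c/a = 1/(1.113) = 0.898473, so |z| = sqrt(0.898473) = 0.9479 for both roots.
Moduli of all roots: 0.9479, 0.9479.
All moduli strictly greater than 1? No.
Verdict: Not stationary.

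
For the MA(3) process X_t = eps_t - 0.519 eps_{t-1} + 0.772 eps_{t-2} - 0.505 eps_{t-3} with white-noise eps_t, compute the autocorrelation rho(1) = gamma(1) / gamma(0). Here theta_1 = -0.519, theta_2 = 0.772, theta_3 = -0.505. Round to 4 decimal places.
\rho(1) = -0.6176

For an MA(q) process with theta_0 = 1, the autocovariance is
  gamma(k) = sigma^2 * sum_{i=0..q-k} theta_i * theta_{i+k},
and rho(k) = gamma(k) / gamma(0). Sigma^2 cancels.
  numerator   = (1)*(-0.519) + (-0.519)*(0.772) + (0.772)*(-0.505) = -1.309528.
  denominator = (1)^2 + (-0.519)^2 + (0.772)^2 + (-0.505)^2 = 2.12037.
  rho(1) = -1.309528 / 2.12037 = -0.6176.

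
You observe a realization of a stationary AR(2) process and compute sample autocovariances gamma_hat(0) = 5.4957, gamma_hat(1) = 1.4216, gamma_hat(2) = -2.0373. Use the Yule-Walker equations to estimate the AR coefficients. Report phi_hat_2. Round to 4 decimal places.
\hat\phi_{2} = -0.4690

The Yule-Walker equations for an AR(p) process read, in matrix form,
  Gamma_p phi = r_p,   with   (Gamma_p)_{ij} = gamma(|i - j|),
                       (r_p)_i = gamma(i),   i,j = 1..p.
Substitute the sample gammas (Toeplitz matrix and right-hand side of size 2):
  Gamma_p = [[5.4957, 1.4216], [1.4216, 5.4957]]
  r_p     = [1.4216, -2.0373]
Written out:
  5.4957 phi_1 + 1.4216 phi_2 = 1.4216
  1.4216 phi_1 + 5.4957 phi_2 = -2.0373
Solve by Cramer's rule:
  det = gamma(0)^2 - gamma(1)^2 = (5.4957)^2 - (1.4216)^2 = 30.20271849 - 2.02094656 = 28.18177193
  phi_hat_1 = [gamma(1) gamma(0) - gamma(1) gamma(2)] / det = [(1.4216)(5.4957) - (1.4216)(-2.0373)] / 28.18177193 = 10.7089128 / 28.18177193 = 0.38
  phi_hat_2 = [gamma(0) gamma(2) - gamma(1)^2] / det = [(5.4957)(-2.0373) - (1.4216)^2] / 28.18177193 = -13.21733617 / 28.18177193 = -0.469
So phi_hat = [0.3800, -0.4690].
Therefore phi_hat_2 = -0.4690.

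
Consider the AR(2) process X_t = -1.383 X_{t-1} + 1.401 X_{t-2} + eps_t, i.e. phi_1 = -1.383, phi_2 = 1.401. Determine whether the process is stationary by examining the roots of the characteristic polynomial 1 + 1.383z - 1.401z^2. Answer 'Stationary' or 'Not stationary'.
\text{Not stationary}

The AR(p) characteristic polynomial is P(z) = 1 + 1.383z - 1.401z^2.
Stationarity requires all roots to lie outside the unit circle, i.e. |z| > 1 for every root.
Set 1 + (1.383) z + (-1.401) z^2 = 0, i.e. a z^2 + b z + c = 0 with a = -1.401, b = 1.383, c = 1.
Discriminant D = b^2 - 4ac = (1.383)^2 - 4*(-1.401)*1 = 1.912689 - (-5.604) = 7.516689.
D >= 0, so the roots are real: z = (-b +/- sqrt(D)) / (2a) = (-1.383 +/- 2.741658) / (-2.802).
  z_1 = (-1.383 + 2.741658) / (-2.802) = -0.4849,   |z_1| = 0.4849.
  z_2 = (-1.383 - 2.741658) / (-2.802) = 1.472,   |z_2| = 1.472.
Moduli of all roots: 0.4849, 1.4720.
All moduli strictly greater than 1? No.
Verdict: Not stationary.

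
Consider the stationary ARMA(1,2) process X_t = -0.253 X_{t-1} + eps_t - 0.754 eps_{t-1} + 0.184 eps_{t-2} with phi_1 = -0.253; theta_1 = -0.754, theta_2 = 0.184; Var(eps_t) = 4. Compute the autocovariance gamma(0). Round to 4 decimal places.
\gamma(0) = 8.8789

Multiply the model equation by X_{t-k} and take expectations. With theta_0 = psi_0 = 1 and psi_j the MA(infinity) weights, this gives
  gamma(k) - sum_i phi_i gamma(k-i) = c_k,
  c_k = sigma^2 * sum_{j=k..q} theta_j psi_{j-k}   (c_k = 0 for k > q),
using gamma(-m) = gamma(m).
psi-weights needed (psi_j = theta_j + sum_i phi_i psi_{j-i}):
  psi_1 = theta_1 + phi_1 = -0.754 + (-0.253) = -1.007
  psi_2 = theta_2 + phi_1 psi_1 = 0.184 + (-0.253)(-1.007) = 0.438771
Right-hand sides:
  c_0 = sigma^2 (1 + theta_1 psi_1 + theta_2 psi_2) = 4 * (1 + (-0.754)(-1.007) + (0.184)(0.438771)) = 4 * 1.840012 = 7.360047
  c_1 = sigma^2 (theta_1 + theta_2 psi_1) = 4 * (-0.754 + (0.184)(-1.007)) = -3.757152
  c_2 = sigma^2 theta_2 = 4 * (0.184) = 0.736
Equations for k = 0 and k = 1 (AR order 1):
  gamma(0) = phi_1 gamma(1) + c_0
  gamma(1) = phi_1 gamma(0) + c_1
Substituting the second into the first: gamma(0) (1 - phi_1^2) = c_0 + phi_1 c_1, so
  gamma(0) = (c_0 + phi_1 c_1) / (1 - phi_1^2) = (7.360047 + (-0.253)(-3.757152)) / (1 - (-0.253)^2) = 8.310607 / 0.935991 = 8.878939.
Therefore gamma(0) = 8.8789 (to 4 decimal places).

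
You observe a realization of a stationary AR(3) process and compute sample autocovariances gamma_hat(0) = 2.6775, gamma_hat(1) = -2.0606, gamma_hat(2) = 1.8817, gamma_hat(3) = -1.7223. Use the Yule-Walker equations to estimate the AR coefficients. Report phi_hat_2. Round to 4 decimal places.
\hat\phi_{2} = 0.2110

The Yule-Walker equations for an AR(p) process read, in matrix form,
  Gamma_p phi = r_p,   with   (Gamma_p)_{ij} = gamma(|i - j|),
                       (r_p)_i = gamma(i),   i,j = 1..p.
Substitute the sample gammas (Toeplitz matrix and right-hand side of size 3):
  Gamma_p = [[2.6775, -2.0606, 1.8817], [-2.0606, 2.6775, -2.0606], [1.8817, -2.0606, 2.6775]]
  r_p     = [-2.0606, 1.8817, -1.7223]
Written out (R1..R3):
  (R1) 2.6775 phi_1 - 2.0606 phi_2 + 1.8817 phi_3 = -2.0606
  (R2) -2.0606 phi_1 + 2.6775 phi_2 - 2.0606 phi_3 = 1.8817
  (R3) 1.8817 phi_1 - 2.0606 phi_2 + 2.6775 phi_3 = -1.7223
Gaussian elimination:
  R2 <- R2 - (-2.0606/2.6775) R1 = R2 - (-0.769599) R1:  1.091665 phi_2 - 0.612446 phi_3 = 0.295865
  R3 <- R3 - (1.8817/2.6775) R1 = R3 - (0.702782) R1:  -0.612446 phi_2 + 1.355074 phi_3 = -0.274146
  R3 <- R3 - (-0.612446/1.091665) R2 = R3 - (-0.56102) R2:  1.011479 phi_3 = -0.10816
Back-substitution:
  phi_hat_3 = -0.10816 / 1.011479 = -0.106933
  phi_hat_2 = (0.295865 - (-0.612446)(-0.106933)) / 1.091665 = 0.211031
  phi_hat_1 = (-2.0606 - (-2.0606)(0.211031) - (1.8817)(-0.106933)) / 2.6775 = -0.532039
So phi_hat = [-0.5320, 0.2110, -0.1069].
Therefore phi_hat_2 = 0.2110.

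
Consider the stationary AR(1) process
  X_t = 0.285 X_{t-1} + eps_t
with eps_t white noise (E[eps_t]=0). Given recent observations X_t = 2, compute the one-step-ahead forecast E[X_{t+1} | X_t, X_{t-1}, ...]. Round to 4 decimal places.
E[X_{t+1} \mid \mathcal F_t] = 0.5700

For an AR(p) model X_t = c + sum_i phi_i X_{t-i} + eps_t, the
one-step-ahead conditional mean is
  E[X_{t+1} | X_t, ...] = c + sum_i phi_i X_{t+1-i}.
Substitute known values:
  E[X_{t+1} | ...] = (0.285) * (2)
                   = 0.5700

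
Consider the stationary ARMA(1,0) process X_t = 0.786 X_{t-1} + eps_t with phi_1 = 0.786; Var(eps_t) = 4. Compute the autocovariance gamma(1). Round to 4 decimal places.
\gamma(1) = 8.2260

Multiply the model equation by X_{t-k} and take expectations. With theta_0 = psi_0 = 1 and psi_j the MA(infinity) weights, this gives
  gamma(k) - sum_i phi_i gamma(k-i) = c_k,
  c_k = sigma^2 * sum_{j=k..q} theta_j psi_{j-k}   (c_k = 0 for k > q),
using gamma(-m) = gamma(m).
Pure AR (q = 0): c_0 = sigma^2 = 4, c_k = 0 for k >= 1.
Equations for k = 0 and k = 1 (AR order 1):
  gamma(0) = phi_1 gamma(1) + c_0
  gamma(1) = phi_1 gamma(0) + c_1
Substituting the second into the first: gamma(0) (1 - phi_1^2) = c_0 + phi_1 c_1, so
  gamma(0) = c_0 / (1 - phi_1^2) = 4 / (1 - (0.786)^2) = 4 / 0.382204 = 10.465615.
  gamma(1) = phi_1 gamma(0) = (0.786)(10.465615) = 8.225974.
Therefore gamma(1) = 8.2260 (to 4 decimal places).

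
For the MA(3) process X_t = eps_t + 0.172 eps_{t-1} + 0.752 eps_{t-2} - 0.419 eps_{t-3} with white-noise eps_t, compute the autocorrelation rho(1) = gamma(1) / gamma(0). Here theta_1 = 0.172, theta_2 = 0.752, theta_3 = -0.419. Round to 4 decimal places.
\rho(1) = -0.0078

For an MA(q) process with theta_0 = 1, the autocovariance is
  gamma(k) = sigma^2 * sum_{i=0..q-k} theta_i * theta_{i+k},
and rho(k) = gamma(k) / gamma(0). Sigma^2 cancels.
  numerator   = (1)*(0.172) + (0.172)*(0.752) + (0.752)*(-0.419) = -0.013744.
  denominator = (1)^2 + (0.172)^2 + (0.752)^2 + (-0.419)^2 = 1.770649.
  rho(1) = -0.013744 / 1.770649 = -0.0078.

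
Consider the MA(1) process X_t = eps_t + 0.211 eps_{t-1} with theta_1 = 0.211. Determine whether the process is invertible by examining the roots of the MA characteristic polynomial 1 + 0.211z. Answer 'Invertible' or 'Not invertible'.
\text{Invertible}

The MA(q) characteristic polynomial is P(z) = 1 + 0.211z.
Invertibility requires all roots to lie outside the unit circle, i.e. |z| > 1 for every root.
This is linear in z: 1 + (0.211) z = 0  =>  z = -1/(0.211) = -4.739336,  |z| = 4.739336.
Moduli of all roots: 4.7393.
All moduli strictly greater than 1? Yes.
Verdict: Invertible.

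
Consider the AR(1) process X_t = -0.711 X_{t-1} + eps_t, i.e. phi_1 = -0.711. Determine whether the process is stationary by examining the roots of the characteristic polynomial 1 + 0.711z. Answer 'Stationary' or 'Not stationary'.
\text{Stationary}

The AR(p) characteristic polynomial is P(z) = 1 + 0.711z.
Stationarity requires all roots to lie outside the unit circle, i.e. |z| > 1 for every root.
This is linear in z: 1 + (0.711) z = 0  =>  z = -1/(0.711) = -1.40647,  |z| = 1.40647.
Moduli of all roots: 1.4065.
All moduli strictly greater than 1? Yes.
Verdict: Stationary.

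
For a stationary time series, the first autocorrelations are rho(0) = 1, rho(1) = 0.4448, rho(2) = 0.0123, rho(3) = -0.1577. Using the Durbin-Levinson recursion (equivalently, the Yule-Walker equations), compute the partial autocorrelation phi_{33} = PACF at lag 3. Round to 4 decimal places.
\phi_{33} = -0.0811

The PACF at lag k is phi_{kk}, the last component of the solution
to the Yule-Walker system G_k phi = r_k where
  (G_k)_{ij} = rho(|i - j|), (r_k)_i = rho(i), i,j = 1..k.
Equivalently, Durbin-Levinson gives phi_{kk} iteratively:
  phi_{11} = rho(1)
  phi_{kk} = [rho(k) - sum_{j=1..k-1} phi_{k-1,j} rho(k-j)]
            / [1 - sum_{j=1..k-1} phi_{k-1,j} rho(j)],
  phi_{k,j} = phi_{k-1,j} - phi_{kk} phi_{k-1,k-j},  j = 1..k-1.
Step k = 1:
  phi_11 = rho(1) = 0.4448.
Step k = 2:
  phi_22 = [rho(2) - phi_11 rho(1)] / [1 - phi_11 rho(1)] = [0.0123 - (0.4448)(0.4448)] / [1 - (0.4448)(0.4448)]
         = -0.18554704 / 0.80215296 = -0.231311.
  Update: phi_21 = phi_11 - phi_22 phi_11 = 0.4448 - (-0.231311)(0.4448) = 0.547687.
Step k = 3:
  phi_33 = [rho(3) - phi_21 rho(2) - phi_22 rho(1)] / [1 - phi_21 rho(1) - phi_22 rho(2)]
    numerator   = -0.1577 - (0.547687)(0.0123) - (-0.231311)(0.4448) = -0.06154929
    denominator = 1 - (0.547687)(0.4448) - (-0.231311)(0.0123) = 0.75923383
  phi_33 = -0.06154929 / 0.75923383 = -0.0811.
Therefore phi_{33} = -0.0811.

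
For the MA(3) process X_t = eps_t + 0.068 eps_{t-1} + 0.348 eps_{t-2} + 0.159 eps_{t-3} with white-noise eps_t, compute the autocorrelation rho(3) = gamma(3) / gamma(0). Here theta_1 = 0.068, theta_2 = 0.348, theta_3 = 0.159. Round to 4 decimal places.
\rho(3) = 0.1381

For an MA(q) process with theta_0 = 1, the autocovariance is
  gamma(k) = sigma^2 * sum_{i=0..q-k} theta_i * theta_{i+k},
and rho(k) = gamma(k) / gamma(0). Sigma^2 cancels.
  numerator   = (1)*(0.159) = 0.159.
  denominator = (1)^2 + (0.068)^2 + (0.348)^2 + (0.159)^2 = 1.151009.
  rho(3) = 0.159 / 1.151009 = 0.1381.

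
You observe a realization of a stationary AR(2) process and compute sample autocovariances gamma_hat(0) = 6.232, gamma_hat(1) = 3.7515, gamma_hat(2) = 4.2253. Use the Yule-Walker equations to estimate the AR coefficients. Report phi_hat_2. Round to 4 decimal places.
\hat\phi_{2} = 0.4950

The Yule-Walker equations for an AR(p) process read, in matrix form,
  Gamma_p phi = r_p,   with   (Gamma_p)_{ij} = gamma(|i - j|),
                       (r_p)_i = gamma(i),   i,j = 1..p.
Substitute the sample gammas (Toeplitz matrix and right-hand side of size 2):
  Gamma_p = [[6.232, 3.7515], [3.7515, 6.232]]
  r_p     = [3.7515, 4.2253]
Written out:
  6.232 phi_1 + 3.7515 phi_2 = 3.7515
  3.7515 phi_1 + 6.232 phi_2 = 4.2253
Solve by Cramer's rule:
  det = gamma(0)^2 - gamma(1)^2 = (6.232)^2 - (3.7515)^2 = 38.837824 - 14.07375225 = 24.76407175
  phi_hat_1 = [gamma(1) gamma(0) - gamma(1) gamma(2)] / det = [(3.7515)(6.232) - (3.7515)(4.2253)] / 24.76407175 = 7.52813505 / 24.76407175 = 0.304
  phi_hat_2 = [gamma(0) gamma(2) - gamma(1)^2] / det = [(6.232)(4.2253) - (3.7515)^2] / 24.76407175 = 12.25831735 / 24.76407175 = 0.495
So phi_hat = [0.3040, 0.4950].
Therefore phi_hat_2 = 0.4950.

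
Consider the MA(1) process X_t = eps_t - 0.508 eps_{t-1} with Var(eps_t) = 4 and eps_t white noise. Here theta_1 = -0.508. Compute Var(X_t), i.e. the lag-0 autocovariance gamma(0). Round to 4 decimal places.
\gamma(0) = 5.0323

For an MA(q) process X_t = eps_t + sum_i theta_i eps_{t-i} with
Var(eps_t) = sigma^2, the variance is
  gamma(0) = sigma^2 * (1 + sum_i theta_i^2).
  sum_i theta_i^2 = (-0.508)^2 = 0.258064.
  gamma(0) = 4 * (1 + 0.258064) = 4 * 1.258064 = 5.032256, which rounds to 5.0323.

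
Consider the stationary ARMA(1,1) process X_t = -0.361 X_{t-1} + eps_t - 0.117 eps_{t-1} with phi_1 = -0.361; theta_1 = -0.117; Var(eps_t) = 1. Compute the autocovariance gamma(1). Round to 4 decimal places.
\gamma(1) = -0.5728

Multiply the model equation by X_{t-k} and take expectations. With theta_0 = psi_0 = 1 and psi_j the MA(infinity) weights, this gives
  gamma(k) - sum_i phi_i gamma(k-i) = c_k,
  c_k = sigma^2 * sum_{j=k..q} theta_j psi_{j-k}   (c_k = 0 for k > q),
using gamma(-m) = gamma(m).
psi-weights needed (psi_j = theta_j + sum_i phi_i psi_{j-i}):
  psi_1 = theta_1 + phi_1 = -0.117 + (-0.361) = -0.478
Right-hand sides:
  c_0 = sigma^2 (1 + theta_1 psi_1) = 1 * (1 + (-0.117)(-0.478)) = 1 * 1.055926 = 1.055926
  c_1 = sigma^2 theta_1 = 1 * (-0.117) = -0.117
  c_2 = 0
Equations for k = 0 and k = 1 (AR order 1):
  gamma(0) = phi_1 gamma(1) + c_0
  gamma(1) = phi_1 gamma(0) + c_1
Substituting the second into the first: gamma(0) (1 - phi_1^2) = c_0 + phi_1 c_1, so
  gamma(0) = (c_0 + phi_1 c_1) / (1 - phi_1^2) = (1.055926 + (-0.361)(-0.117)) / (1 - (-0.361)^2) = 1.098163 / 0.869679 = 1.262722.
  gamma(1) = phi_1 gamma(0) + c_1 = (-0.361)(1.262722) + (-0.117) = -0.572843.
Therefore gamma(1) = -0.5728 (to 4 decimal places).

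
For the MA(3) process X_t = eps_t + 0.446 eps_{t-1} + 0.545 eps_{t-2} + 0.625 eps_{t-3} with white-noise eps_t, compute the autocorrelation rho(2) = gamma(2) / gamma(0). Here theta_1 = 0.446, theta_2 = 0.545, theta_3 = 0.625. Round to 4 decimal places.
\rho(2) = 0.4366

For an MA(q) process with theta_0 = 1, the autocovariance is
  gamma(k) = sigma^2 * sum_{i=0..q-k} theta_i * theta_{i+k},
and rho(k) = gamma(k) / gamma(0). Sigma^2 cancels.
  numerator   = (1)*(0.545) + (0.446)*(0.625) = 0.82375.
  denominator = (1)^2 + (0.446)^2 + (0.545)^2 + (0.625)^2 = 1.886566.
  rho(2) = 0.82375 / 1.886566 = 0.4366.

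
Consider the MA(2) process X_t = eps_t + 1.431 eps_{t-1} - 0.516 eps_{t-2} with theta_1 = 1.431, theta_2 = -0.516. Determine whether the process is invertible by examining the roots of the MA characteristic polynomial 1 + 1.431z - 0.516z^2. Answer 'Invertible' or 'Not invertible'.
\text{Not invertible}

The MA(q) characteristic polynomial is P(z) = 1 + 1.431z - 0.516z^2.
Invertibility requires all roots to lie outside the unit circle, i.e. |z| > 1 for every root.
Set 1 + (1.431) z + (-0.516) z^2 = 0, i.e. a z^2 + b z + c = 0 with a = -0.516, b = 1.431, c = 1.
Discriminant D = b^2 - 4ac = (1.431)^2 - 4*(-0.516)*1 = 2.047761 - (-2.064) = 4.111761.
D >= 0, so the roots are real: z = (-b +/- sqrt(D)) / (2a) = (-1.431 +/- 2.027748) / (-1.032).
  z_1 = (-1.431 + 2.027748) / (-1.032) = -0.5782,   |z_1| = 0.5782.
  z_2 = (-1.431 - 2.027748) / (-1.032) = 3.3515,   |z_2| = 3.3515.
Moduli of all roots: 0.5782, 3.3515.
All moduli strictly greater than 1? No.
Verdict: Not invertible.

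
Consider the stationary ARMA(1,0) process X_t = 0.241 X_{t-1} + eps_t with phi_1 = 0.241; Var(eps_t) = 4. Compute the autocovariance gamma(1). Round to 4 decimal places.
\gamma(1) = 1.0234

Multiply the model equation by X_{t-k} and take expectations. With theta_0 = psi_0 = 1 and psi_j the MA(infinity) weights, this gives
  gamma(k) - sum_i phi_i gamma(k-i) = c_k,
  c_k = sigma^2 * sum_{j=k..q} theta_j psi_{j-k}   (c_k = 0 for k > q),
using gamma(-m) = gamma(m).
Pure AR (q = 0): c_0 = sigma^2 = 4, c_k = 0 for k >= 1.
Equations for k = 0 and k = 1 (AR order 1):
  gamma(0) = phi_1 gamma(1) + c_0
  gamma(1) = phi_1 gamma(0) + c_1
Substituting the second into the first: gamma(0) (1 - phi_1^2) = c_0 + phi_1 c_1, so
  gamma(0) = c_0 / (1 - phi_1^2) = 4 / (1 - (0.241)^2) = 4 / 0.941919 = 4.24665.
  gamma(1) = phi_1 gamma(0) = (0.241)(4.24665) = 1.023443.
Therefore gamma(1) = 1.0234 (to 4 decimal places).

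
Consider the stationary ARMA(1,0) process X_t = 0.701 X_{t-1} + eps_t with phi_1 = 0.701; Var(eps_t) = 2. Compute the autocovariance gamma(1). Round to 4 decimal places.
\gamma(1) = 2.7566

Multiply the model equation by X_{t-k} and take expectations. With theta_0 = psi_0 = 1 and psi_j the MA(infinity) weights, this gives
  gamma(k) - sum_i phi_i gamma(k-i) = c_k,
  c_k = sigma^2 * sum_{j=k..q} theta_j psi_{j-k}   (c_k = 0 for k > q),
using gamma(-m) = gamma(m).
Pure AR (q = 0): c_0 = sigma^2 = 2, c_k = 0 for k >= 1.
Equations for k = 0 and k = 1 (AR order 1):
  gamma(0) = phi_1 gamma(1) + c_0
  gamma(1) = phi_1 gamma(0) + c_1
Substituting the second into the first: gamma(0) (1 - phi_1^2) = c_0 + phi_1 c_1, so
  gamma(0) = c_0 / (1 - phi_1^2) = 2 / (1 - (0.701)^2) = 2 / 0.508599 = 3.932371.
  gamma(1) = phi_1 gamma(0) = (0.701)(3.932371) = 2.756592.
Therefore gamma(1) = 2.7566 (to 4 decimal places).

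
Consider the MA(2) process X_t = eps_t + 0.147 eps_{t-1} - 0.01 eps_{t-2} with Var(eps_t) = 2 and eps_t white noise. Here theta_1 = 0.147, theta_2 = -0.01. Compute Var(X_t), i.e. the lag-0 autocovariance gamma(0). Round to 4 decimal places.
\gamma(0) = 2.0434

For an MA(q) process X_t = eps_t + sum_i theta_i eps_{t-i} with
Var(eps_t) = sigma^2, the variance is
  gamma(0) = sigma^2 * (1 + sum_i theta_i^2).
  sum_i theta_i^2 = (0.147)^2 + (-0.01)^2 = 0.021609 + 0.0001 = 0.021709.
  gamma(0) = 2 * (1 + 0.021709) = 2 * 1.021709 = 2.043418, which rounds to 2.0434.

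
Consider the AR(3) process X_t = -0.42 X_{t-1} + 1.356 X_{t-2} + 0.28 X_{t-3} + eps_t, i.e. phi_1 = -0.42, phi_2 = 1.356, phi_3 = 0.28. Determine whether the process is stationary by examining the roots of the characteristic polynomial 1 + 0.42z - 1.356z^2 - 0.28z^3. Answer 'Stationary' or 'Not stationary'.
\text{Not stationary}

The AR(p) characteristic polynomial is P(z) = 1 + 0.42z - 1.356z^2 - 0.28z^3.
Stationarity requires all roots to lie outside the unit circle, i.e. |z| > 1 for every root.
Degree 3: look for a simple real root z0 first, then factor out (1 - z/z0) and solve the remaining quadratic.
Testing z0 = -5: P(-5) = 1 + (0.42)(-5) + (-1.356)(-5)^2 + (-0.28)(-5)^3
  = 1 + (-2.1) + (-33.9) + (35) = 0.  So z_0 = -5 is a root, |z_0| = 5.
Divide out the factor (1 + 0.2 z) = (1 - z/z0) (since 1/z0 = -0.2):
  P(z) = (1 + 0.2 z)(1 + (0.22) z + (-1.4) z^2)
  [check: z-coef 0.22 - (-0.2) = 0.42; z^2-coef -1.4 - (-0.2)(0.22) = -1.356; z^3-coef -(-0.2)(-1.4) = -0.28.]
Remaining roots from the quadratic factor 1 + (0.22) z + (-1.4) z^2:
  Set 1 + (0.22) z + (-1.4) z^2 = 0, i.e. a z^2 + b z + c = 0 with a = -1.4, b = 0.22, c = 1.
  Discriminant D = b^2 - 4ac = (0.22)^2 - 4*(-1.4)*1 = 0.0484 - (-5.6) = 5.6484.
  D >= 0, so the roots are real: z = (-b +/- sqrt(D)) / (2a) = (-0.22 +/- 2.376636) / (-2.8).
    z_1 = (-0.22 + 2.376636) / (-2.8) = -0.7702,   |z_1| = 0.7702.
    z_2 = (-0.22 - 2.376636) / (-2.8) = 0.9274,   |z_2| = 0.9274.
Moduli of all roots: 5.0000, 0.7702, 0.9274.
All moduli strictly greater than 1? No.
Verdict: Not stationary.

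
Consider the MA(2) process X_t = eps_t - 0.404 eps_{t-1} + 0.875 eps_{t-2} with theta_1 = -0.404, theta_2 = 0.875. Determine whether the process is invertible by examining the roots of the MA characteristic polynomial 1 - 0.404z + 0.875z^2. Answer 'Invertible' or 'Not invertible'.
\text{Invertible}

The MA(q) characteristic polynomial is P(z) = 1 - 0.404z + 0.875z^2.
Invertibility requires all roots to lie outside the unit circle, i.e. |z| > 1 for every root.
Set 1 + (-0.404) z + (0.875) z^2 = 0, i.e. a z^2 + b z + c = 0 with a = 0.875, b = -0.404, c = 1.
Discriminant D = b^2 - 4ac = (-0.404)^2 - 4*(0.875)*1 = 0.163216 - (3.5) = -3.336784.
D < 0, so the roots are the complex-conjugate pair z = (-b +/- i sqrt(-D)) / (2a) = 0.2309 +/- 1.0438i.
For a conjugate pair |z|^2 = z * conj(z) = (product of roots) = c/a = 1/(0.875) = 1.142857, so |z| = sqrt(1.142857) = 1.069 for both roots.
Moduli of all roots: 1.0690, 1.0690.
All moduli strictly greater than 1? Yes.
Verdict: Invertible.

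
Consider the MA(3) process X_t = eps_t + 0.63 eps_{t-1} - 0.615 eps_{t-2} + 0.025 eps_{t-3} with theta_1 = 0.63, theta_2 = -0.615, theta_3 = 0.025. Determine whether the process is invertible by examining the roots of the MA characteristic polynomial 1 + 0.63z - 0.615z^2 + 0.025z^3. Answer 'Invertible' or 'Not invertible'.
\text{Not invertible}

The MA(q) characteristic polynomial is P(z) = 1 + 0.63z - 0.615z^2 + 0.025z^3.
Invertibility requires all roots to lie outside the unit circle, i.e. |z| > 1 for every root.
Degree 3: look for a simple real root z0 first, then factor out (1 - z/z0) and solve the remaining quadratic.
Testing z0 = 2: P(2) = 1 + (0.63)(2) + (-0.615)(2)^2 + (0.025)(2)^3
  = 1 + (1.26) + (-2.46) + (0.2) = 0.  So z_0 = 2 is a root, |z_0| = 2.
Divide out the factor (1 - 0.5 z) = (1 - z/z0) (since 1/z0 = 0.5):
  P(z) = (1 - 0.5 z)(1 + (1.13) z + (-0.05) z^2)
  [check: z-coef 1.13 - (0.5) = 0.63; z^2-coef -0.05 - (0.5)(1.13) = -0.615; z^3-coef -(0.5)(-0.05) = 0.025.]
Remaining roots from the quadratic factor 1 + (1.13) z + (-0.05) z^2:
  Set 1 + (1.13) z + (-0.05) z^2 = 0, i.e. a z^2 + b z + c = 0 with a = -0.05, b = 1.13, c = 1.
  Discriminant D = b^2 - 4ac = (1.13)^2 - 4*(-0.05)*1 = 1.2769 - (-0.2) = 1.4769.
  D >= 0, so the roots are real: z = (-b +/- sqrt(D)) / (2a) = (-1.13 +/- 1.215278) / (-0.1).
    z_1 = (-1.13 + 1.215278) / (-0.1) = -0.8528,   |z_1| = 0.8528.
    z_2 = (-1.13 - 1.215278) / (-0.1) = 23.4528,   |z_2| = 23.4528.
Moduli of all roots: 2.0000, 0.8528, 23.4528.
All moduli strictly greater than 1? No.
Verdict: Not invertible.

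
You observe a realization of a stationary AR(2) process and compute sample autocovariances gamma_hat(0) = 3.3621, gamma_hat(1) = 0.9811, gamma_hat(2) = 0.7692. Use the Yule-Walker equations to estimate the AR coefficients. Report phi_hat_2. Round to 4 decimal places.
\hat\phi_{2} = 0.1570

The Yule-Walker equations for an AR(p) process read, in matrix form,
  Gamma_p phi = r_p,   with   (Gamma_p)_{ij} = gamma(|i - j|),
                       (r_p)_i = gamma(i),   i,j = 1..p.
Substitute the sample gammas (Toeplitz matrix and right-hand side of size 2):
  Gamma_p = [[3.3621, 0.9811], [0.9811, 3.3621]]
  r_p     = [0.9811, 0.7692]
Written out:
  3.3621 phi_1 + 0.9811 phi_2 = 0.9811
  0.9811 phi_1 + 3.3621 phi_2 = 0.7692
Solve by Cramer's rule:
  det = gamma(0)^2 - gamma(1)^2 = (3.3621)^2 - (0.9811)^2 = 11.30371641 - 0.96255721 = 10.3411592
  phi_hat_1 = [gamma(1) gamma(0) - gamma(1) gamma(2)] / det = [(0.9811)(3.3621) - (0.9811)(0.7692)] / 10.3411592 = 2.54389419 / 10.3411592 = 0.246
  phi_hat_2 = [gamma(0) gamma(2) - gamma(1)^2] / det = [(3.3621)(0.7692) - (0.9811)^2] / 10.3411592 = 1.62357011 / 10.3411592 = 0.157
So phi_hat = [0.2460, 0.1570].
Therefore phi_hat_2 = 0.1570.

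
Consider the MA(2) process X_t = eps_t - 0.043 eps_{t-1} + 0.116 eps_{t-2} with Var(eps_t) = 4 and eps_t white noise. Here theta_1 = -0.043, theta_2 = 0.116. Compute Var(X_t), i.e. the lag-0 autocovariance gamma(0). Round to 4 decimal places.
\gamma(0) = 4.0612

For an MA(q) process X_t = eps_t + sum_i theta_i eps_{t-i} with
Var(eps_t) = sigma^2, the variance is
  gamma(0) = sigma^2 * (1 + sum_i theta_i^2).
  sum_i theta_i^2 = (-0.043)^2 + (0.116)^2 = 0.001849 + 0.013456 = 0.015305.
  gamma(0) = 4 * (1 + 0.015305) = 4 * 1.015305 = 4.06122, which rounds to 4.0612.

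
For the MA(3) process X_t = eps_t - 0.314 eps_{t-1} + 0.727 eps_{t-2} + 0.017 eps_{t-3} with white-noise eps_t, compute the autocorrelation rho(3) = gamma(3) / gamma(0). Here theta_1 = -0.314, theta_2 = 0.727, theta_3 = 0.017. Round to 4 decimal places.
\rho(3) = 0.0104

For an MA(q) process with theta_0 = 1, the autocovariance is
  gamma(k) = sigma^2 * sum_{i=0..q-k} theta_i * theta_{i+k},
and rho(k) = gamma(k) / gamma(0). Sigma^2 cancels.
  numerator   = (1)*(0.017) = 0.017.
  denominator = (1)^2 + (-0.314)^2 + (0.727)^2 + (0.017)^2 = 1.627414.
  rho(3) = 0.017 / 1.627414 = 0.0104.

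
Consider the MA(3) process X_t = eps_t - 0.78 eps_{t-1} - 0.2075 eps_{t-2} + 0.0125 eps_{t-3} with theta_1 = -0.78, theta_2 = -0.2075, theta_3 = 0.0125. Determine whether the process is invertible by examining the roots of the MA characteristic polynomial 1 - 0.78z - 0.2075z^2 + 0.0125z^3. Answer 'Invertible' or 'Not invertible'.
\text{Invertible}

The MA(q) characteristic polynomial is P(z) = 1 - 0.78z - 0.2075z^2 + 0.0125z^3.
Invertibility requires all roots to lie outside the unit circle, i.e. |z| > 1 for every root.
Degree 3: look for a simple real root z0 first, then factor out (1 - z/z0) and solve the remaining quadratic.
Testing z0 = -4: P(-4) = 1 + (-0.78)(-4) + (-0.2075)(-4)^2 + (0.0125)(-4)^3
  = 1 + (3.12) + (-3.32) + (-0.8) = 0.  So z_0 = -4 is a root, |z_0| = 4.
Divide out the factor (1 + 0.25 z) = (1 - z/z0) (since 1/z0 = -0.25):
  P(z) = (1 + 0.25 z)(1 + (-1.03) z + (0.05) z^2)
  [check: z-coef -1.03 - (-0.25) = -0.78; z^2-coef 0.05 - (-0.25)(-1.03) = -0.2075; z^3-coef -(-0.25)(0.05) = 0.0125.]
Remaining roots from the quadratic factor 1 + (-1.03) z + (0.05) z^2:
  Set 1 + (-1.03) z + (0.05) z^2 = 0, i.e. a z^2 + b z + c = 0 with a = 0.05, b = -1.03, c = 1.
  Discriminant D = b^2 - 4ac = (-1.03)^2 - 4*(0.05)*1 = 1.0609 - (0.2) = 0.8609.
  D >= 0, so the roots are real: z = (-b +/- sqrt(D)) / (2a) = (1.03 +/- 0.927847) / (0.1).
    z_1 = (1.03 + 0.927847) / (0.1) = 19.5785,   |z_1| = 19.5785.
    z_2 = (1.03 - 0.927847) / (0.1) = 1.0215,   |z_2| = 1.0215.
Moduli of all roots: 4.0000, 19.5785, 1.0215.
All moduli strictly greater than 1? Yes.
Verdict: Invertible.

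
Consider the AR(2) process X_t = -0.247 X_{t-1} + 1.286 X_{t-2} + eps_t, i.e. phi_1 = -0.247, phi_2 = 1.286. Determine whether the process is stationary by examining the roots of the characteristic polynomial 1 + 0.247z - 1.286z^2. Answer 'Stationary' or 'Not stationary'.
\text{Not stationary}

The AR(p) characteristic polynomial is P(z) = 1 + 0.247z - 1.286z^2.
Stationarity requires all roots to lie outside the unit circle, i.e. |z| > 1 for every root.
Set 1 + (0.247) z + (-1.286) z^2 = 0, i.e. a z^2 + b z + c = 0 with a = -1.286, b = 0.247, c = 1.
Discriminant D = b^2 - 4ac = (0.247)^2 - 4*(-1.286)*1 = 0.061009 - (-5.144) = 5.205009.
D >= 0, so the roots are real: z = (-b +/- sqrt(D)) / (2a) = (-0.247 +/- 2.281449) / (-2.572).
  z_1 = (-0.247 + 2.281449) / (-2.572) = -0.791,   |z_1| = 0.791.
  z_2 = (-0.247 - 2.281449) / (-2.572) = 0.9831,   |z_2| = 0.9831.
Moduli of all roots: 0.7910, 0.9831.
All moduli strictly greater than 1? No.
Verdict: Not stationary.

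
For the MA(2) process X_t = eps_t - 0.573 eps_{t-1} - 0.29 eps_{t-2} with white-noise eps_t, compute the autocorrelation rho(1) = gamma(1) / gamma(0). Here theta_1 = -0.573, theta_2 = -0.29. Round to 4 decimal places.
\rho(1) = -0.2880

For an MA(q) process with theta_0 = 1, the autocovariance is
  gamma(k) = sigma^2 * sum_{i=0..q-k} theta_i * theta_{i+k},
and rho(k) = gamma(k) / gamma(0). Sigma^2 cancels.
  numerator   = (1)*(-0.573) + (-0.573)*(-0.29) = -0.40683.
  denominator = (1)^2 + (-0.573)^2 + (-0.29)^2 = 1.412429.
  rho(1) = -0.40683 / 1.412429 = -0.2880.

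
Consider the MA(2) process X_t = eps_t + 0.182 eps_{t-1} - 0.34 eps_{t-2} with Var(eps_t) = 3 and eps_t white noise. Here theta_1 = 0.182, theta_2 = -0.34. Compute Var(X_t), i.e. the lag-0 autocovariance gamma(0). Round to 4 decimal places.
\gamma(0) = 3.4462

For an MA(q) process X_t = eps_t + sum_i theta_i eps_{t-i} with
Var(eps_t) = sigma^2, the variance is
  gamma(0) = sigma^2 * (1 + sum_i theta_i^2).
  sum_i theta_i^2 = (0.182)^2 + (-0.34)^2 = 0.033124 + 0.1156 = 0.148724.
  gamma(0) = 3 * (1 + 0.148724) = 3 * 1.148724 = 3.446172, which rounds to 3.4462.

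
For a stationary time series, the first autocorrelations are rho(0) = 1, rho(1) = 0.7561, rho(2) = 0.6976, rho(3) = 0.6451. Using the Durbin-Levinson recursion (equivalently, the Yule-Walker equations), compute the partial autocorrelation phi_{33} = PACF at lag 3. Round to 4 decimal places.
\phi_{33} = 0.1289

The PACF at lag k is phi_{kk}, the last component of the solution
to the Yule-Walker system G_k phi = r_k where
  (G_k)_{ij} = rho(|i - j|), (r_k)_i = rho(i), i,j = 1..k.
Equivalently, Durbin-Levinson gives phi_{kk} iteratively:
  phi_{11} = rho(1)
  phi_{kk} = [rho(k) - sum_{j=1..k-1} phi_{k-1,j} rho(k-j)]
            / [1 - sum_{j=1..k-1} phi_{k-1,j} rho(j)],
  phi_{k,j} = phi_{k-1,j} - phi_{kk} phi_{k-1,k-j},  j = 1..k-1.
Step k = 1:
  phi_11 = rho(1) = 0.7561.
Step k = 2:
  phi_22 = [rho(2) - phi_11 rho(1)] / [1 - phi_11 rho(1)] = [0.6976 - (0.7561)(0.7561)] / [1 - (0.7561)(0.7561)]
         = 0.12591279 / 0.42831279 = 0.293974.
  Update: phi_21 = phi_11 - phi_22 phi_11 = 0.7561 - (0.293974)(0.7561) = 0.533826.
Step k = 3:
  phi_33 = [rho(3) - phi_21 rho(2) - phi_22 rho(1)] / [1 - phi_21 rho(1) - phi_22 rho(2)]
    numerator   = 0.6451 - (0.533826)(0.6976) - (0.293974)(0.7561) = 0.05042908
    denominator = 1 - (0.533826)(0.7561) - (0.293974)(0.6976) = 0.39129771
  phi_33 = 0.05042908 / 0.39129771 = 0.1289.
Therefore phi_{33} = 0.1289.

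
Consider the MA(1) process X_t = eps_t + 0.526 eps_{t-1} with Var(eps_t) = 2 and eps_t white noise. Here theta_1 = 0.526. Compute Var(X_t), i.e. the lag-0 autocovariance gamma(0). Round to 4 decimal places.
\gamma(0) = 2.5534

For an MA(q) process X_t = eps_t + sum_i theta_i eps_{t-i} with
Var(eps_t) = sigma^2, the variance is
  gamma(0) = sigma^2 * (1 + sum_i theta_i^2).
  sum_i theta_i^2 = (0.526)^2 = 0.276676.
  gamma(0) = 2 * (1 + 0.276676) = 2 * 1.276676 = 2.553352, which rounds to 2.5534.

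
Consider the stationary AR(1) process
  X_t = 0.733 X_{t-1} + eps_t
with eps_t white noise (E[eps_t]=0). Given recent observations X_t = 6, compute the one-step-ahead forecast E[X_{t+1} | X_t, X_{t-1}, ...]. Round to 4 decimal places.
E[X_{t+1} \mid \mathcal F_t] = 4.3980

For an AR(p) model X_t = c + sum_i phi_i X_{t-i} + eps_t, the
one-step-ahead conditional mean is
  E[X_{t+1} | X_t, ...] = c + sum_i phi_i X_{t+1-i}.
Substitute known values:
  E[X_{t+1} | ...] = (0.733) * (6)
                   = 4.3980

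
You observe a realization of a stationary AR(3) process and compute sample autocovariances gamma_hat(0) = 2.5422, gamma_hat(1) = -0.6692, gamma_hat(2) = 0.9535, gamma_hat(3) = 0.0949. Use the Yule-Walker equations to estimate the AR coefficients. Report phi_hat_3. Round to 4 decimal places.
\hat\phi_{3} = 0.2290

The Yule-Walker equations for an AR(p) process read, in matrix form,
  Gamma_p phi = r_p,   with   (Gamma_p)_{ij} = gamma(|i - j|),
                       (r_p)_i = gamma(i),   i,j = 1..p.
Substitute the sample gammas (Toeplitz matrix and right-hand side of size 3):
  Gamma_p = [[2.5422, -0.6692, 0.9535], [-0.6692, 2.5422, -0.6692], [0.9535, -0.6692, 2.5422]]
  r_p     = [-0.6692, 0.9535, 0.0949]
Written out (R1..R3):
  (R1) 2.5422 phi_1 - 0.6692 phi_2 + 0.9535 phi_3 = -0.6692
  (R2) -0.6692 phi_1 + 2.5422 phi_2 - 0.6692 phi_3 = 0.9535
  (R3) 0.9535 phi_1 - 0.6692 phi_2 + 2.5422 phi_3 = 0.0949
Gaussian elimination:
  R2 <- R2 - (-0.6692/2.5422) R1 = R2 - (-0.263237) R1:  2.366042 phi_2 - 0.418204 phi_3 = 0.777342
  R3 <- R3 - (0.9535/2.5422) R1 = R3 - (0.375069) R1:  -0.418204 phi_2 + 2.184572 phi_3 = 0.345896
  R3 <- R3 - (-0.418204/2.366042) R2 = R3 - (-0.176753) R2:  2.110653 phi_3 = 0.483293
Back-substitution:
  phi_hat_3 = 0.483293 / 2.110653 = 0.228978
  phi_hat_2 = (0.777342 - (-0.418204)(0.228978)) / 2.366042 = 0.369014
  phi_hat_1 = (-0.6692 - (-0.6692)(0.369014) - (0.9535)(0.228978)) / 2.5422 = -0.251981
So phi_hat = [-0.2520, 0.3690, 0.2290].
Therefore phi_hat_3 = 0.2290.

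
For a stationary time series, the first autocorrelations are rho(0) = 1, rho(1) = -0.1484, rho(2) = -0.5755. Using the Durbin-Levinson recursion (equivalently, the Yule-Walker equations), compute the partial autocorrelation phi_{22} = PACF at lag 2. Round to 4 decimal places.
\phi_{22} = -0.6110

The PACF at lag k is phi_{kk}, the last component of the solution
to the Yule-Walker system G_k phi = r_k where
  (G_k)_{ij} = rho(|i - j|), (r_k)_i = rho(i), i,j = 1..k.
Equivalently, Durbin-Levinson gives phi_{kk} iteratively:
  phi_{11} = rho(1)
  phi_{kk} = [rho(k) - sum_{j=1..k-1} phi_{k-1,j} rho(k-j)]
            / [1 - sum_{j=1..k-1} phi_{k-1,j} rho(j)],
  phi_{k,j} = phi_{k-1,j} - phi_{kk} phi_{k-1,k-j},  j = 1..k-1.
Step k = 1:
  phi_11 = rho(1) = -0.1484.
Step k = 2:
  phi_22 = [rho(2) - phi_11 rho(1)] / [1 - phi_11 rho(1)] = [-0.5755 - (-0.1484)(-0.1484)] / [1 - (-0.1484)(-0.1484)]
         = -0.59752256 / 0.97797744 = -0.611.
Therefore phi_{22} = -0.6110.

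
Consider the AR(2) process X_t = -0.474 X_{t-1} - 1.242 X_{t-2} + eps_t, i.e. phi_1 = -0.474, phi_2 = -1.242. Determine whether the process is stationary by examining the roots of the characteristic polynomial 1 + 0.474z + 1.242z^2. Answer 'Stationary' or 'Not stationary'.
\text{Not stationary}

The AR(p) characteristic polynomial is P(z) = 1 + 0.474z + 1.242z^2.
Stationarity requires all roots to lie outside the unit circle, i.e. |z| > 1 for every root.
Set 1 + (0.474) z + (1.242) z^2 = 0, i.e. a z^2 + b z + c = 0 with a = 1.242, b = 0.474, c = 1.
Discriminant D = b^2 - 4ac = (0.474)^2 - 4*(1.242)*1 = 0.224676 - (4.968) = -4.743324.
D < 0, so the roots are the complex-conjugate pair z = (-b +/- i sqrt(-D)) / (2a) = -0.1908 +/- 0.8768i.
For a conjugate pair |z|^2 = z * conj(z) = (product of roots) = c/a = 1/(1.242) = 0.805153, so |z| = sqrt(0.805153) = 0.8973 for both roots.
Moduli of all roots: 0.8973, 0.8973.
All moduli strictly greater than 1? No.
Verdict: Not stationary.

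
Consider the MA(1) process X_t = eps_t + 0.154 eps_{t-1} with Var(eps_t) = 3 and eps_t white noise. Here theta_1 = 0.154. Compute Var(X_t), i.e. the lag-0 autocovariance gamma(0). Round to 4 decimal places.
\gamma(0) = 3.0711

For an MA(q) process X_t = eps_t + sum_i theta_i eps_{t-i} with
Var(eps_t) = sigma^2, the variance is
  gamma(0) = sigma^2 * (1 + sum_i theta_i^2).
  sum_i theta_i^2 = (0.154)^2 = 0.023716.
  gamma(0) = 3 * (1 + 0.023716) = 3 * 1.023716 = 3.071148, which rounds to 3.0711.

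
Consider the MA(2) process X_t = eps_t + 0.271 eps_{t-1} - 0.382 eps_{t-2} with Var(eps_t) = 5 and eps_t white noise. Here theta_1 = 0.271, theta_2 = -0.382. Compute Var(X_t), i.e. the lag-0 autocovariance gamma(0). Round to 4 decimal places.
\gamma(0) = 6.0968

For an MA(q) process X_t = eps_t + sum_i theta_i eps_{t-i} with
Var(eps_t) = sigma^2, the variance is
  gamma(0) = sigma^2 * (1 + sum_i theta_i^2).
  sum_i theta_i^2 = (0.271)^2 + (-0.382)^2 = 0.073441 + 0.145924 = 0.219365.
  gamma(0) = 5 * (1 + 0.219365) = 5 * 1.219365 = 6.096825, which rounds to 6.0968.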